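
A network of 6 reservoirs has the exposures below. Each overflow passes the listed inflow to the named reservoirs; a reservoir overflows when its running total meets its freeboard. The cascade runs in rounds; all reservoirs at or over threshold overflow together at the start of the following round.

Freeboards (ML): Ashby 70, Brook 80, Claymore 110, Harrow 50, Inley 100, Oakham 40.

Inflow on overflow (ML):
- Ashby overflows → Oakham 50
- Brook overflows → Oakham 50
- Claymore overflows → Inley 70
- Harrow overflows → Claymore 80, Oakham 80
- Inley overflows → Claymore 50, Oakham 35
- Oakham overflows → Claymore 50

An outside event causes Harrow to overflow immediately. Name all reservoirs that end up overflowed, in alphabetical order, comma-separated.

Round 1 — Harrow overflows (initial).
  Claymore: +80 → 80 < 110
  Oakham: +80 → 80 ≥ 40
Round 2 — Oakham overflows.
  Claymore: +50 → 130 ≥ 110
Round 3 — Claymore overflows.
  Inley: +70 → 70 < 100
No further overflows.

Claymore, Harrow, Oakham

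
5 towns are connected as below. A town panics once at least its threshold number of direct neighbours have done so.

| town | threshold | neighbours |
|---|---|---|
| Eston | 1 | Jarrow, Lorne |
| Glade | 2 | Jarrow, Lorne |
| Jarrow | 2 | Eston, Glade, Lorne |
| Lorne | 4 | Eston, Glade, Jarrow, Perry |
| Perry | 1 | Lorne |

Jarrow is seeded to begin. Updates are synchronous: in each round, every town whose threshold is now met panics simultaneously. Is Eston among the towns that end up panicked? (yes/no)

yes

Round 1 — Jarrow panics (initial).
Round 2 — checking thresholds:
  Eston: 1 of 2 neighbours ≥ 1, panics.
  Glade: 1 of 2 neighbours < 2, below threshold.
  Lorne: 1 of 4 neighbours < 4, below threshold.
Round 3 — no new panics; cascade stops.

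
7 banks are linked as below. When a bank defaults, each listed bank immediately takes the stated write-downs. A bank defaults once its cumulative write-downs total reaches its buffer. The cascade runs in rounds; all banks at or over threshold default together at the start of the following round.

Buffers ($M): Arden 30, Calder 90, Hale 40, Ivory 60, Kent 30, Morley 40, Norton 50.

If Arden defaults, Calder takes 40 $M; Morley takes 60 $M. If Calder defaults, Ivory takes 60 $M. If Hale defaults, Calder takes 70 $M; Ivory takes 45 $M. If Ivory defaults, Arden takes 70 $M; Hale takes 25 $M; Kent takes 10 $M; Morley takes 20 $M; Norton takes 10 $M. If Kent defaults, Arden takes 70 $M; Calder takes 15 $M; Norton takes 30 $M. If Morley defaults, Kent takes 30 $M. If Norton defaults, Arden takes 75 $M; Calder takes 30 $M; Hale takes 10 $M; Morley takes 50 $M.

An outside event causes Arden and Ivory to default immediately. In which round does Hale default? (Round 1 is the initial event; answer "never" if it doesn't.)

never

Round 1 — Arden, Ivory default (initial).
  Calder: +40 → 40 < 90
  Hale: +25 → 25 < 40
  Kent: +10 → 10 < 30
  Morley: +60+20 → 80 ≥ 40
  Norton: +10 → 10 < 50
Round 2 — Morley defaults.
  Kent: +30 → 40 ≥ 30
Round 3 — Kent defaults.
  Calder: +15 → 55 < 90
  Norton: +30 → 40 < 50
No further defaults.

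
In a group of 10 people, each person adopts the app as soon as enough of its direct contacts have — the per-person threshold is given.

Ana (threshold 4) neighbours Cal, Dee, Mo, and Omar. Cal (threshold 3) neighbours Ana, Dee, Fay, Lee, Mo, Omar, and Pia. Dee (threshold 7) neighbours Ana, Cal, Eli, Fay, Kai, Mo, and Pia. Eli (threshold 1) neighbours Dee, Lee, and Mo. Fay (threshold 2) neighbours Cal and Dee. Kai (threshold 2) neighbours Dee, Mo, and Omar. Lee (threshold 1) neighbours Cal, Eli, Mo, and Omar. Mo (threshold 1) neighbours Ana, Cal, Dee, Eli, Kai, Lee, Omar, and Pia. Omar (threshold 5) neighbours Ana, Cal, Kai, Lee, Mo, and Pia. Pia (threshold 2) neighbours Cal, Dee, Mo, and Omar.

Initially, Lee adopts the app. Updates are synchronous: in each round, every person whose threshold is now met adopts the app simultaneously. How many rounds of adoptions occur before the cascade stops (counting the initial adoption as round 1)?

2

Round 1 — Lee adopts the app (initial).
Round 2 — checking thresholds:
  Cal: 1 of 7 neighbours < 3, holds.
  Eli: 1 of 3 neighbours ≥ 1, adopts the app.
  Mo: 1 of 8 neighbours ≥ 1, adopts the app.
  Omar: 1 of 6 neighbours < 5, holds.
Round 3 — no new adoptions; cascade stops.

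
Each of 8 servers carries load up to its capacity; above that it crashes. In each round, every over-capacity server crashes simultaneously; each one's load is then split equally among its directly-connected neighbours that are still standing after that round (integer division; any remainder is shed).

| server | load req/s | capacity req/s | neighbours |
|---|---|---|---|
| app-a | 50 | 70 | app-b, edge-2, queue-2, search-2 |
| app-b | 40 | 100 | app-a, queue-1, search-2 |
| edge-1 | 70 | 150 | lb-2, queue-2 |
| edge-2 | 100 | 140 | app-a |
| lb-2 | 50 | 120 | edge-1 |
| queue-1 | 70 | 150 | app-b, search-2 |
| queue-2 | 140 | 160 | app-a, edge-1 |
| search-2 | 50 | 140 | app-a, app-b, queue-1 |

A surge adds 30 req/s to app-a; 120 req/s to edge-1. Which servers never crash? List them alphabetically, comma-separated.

Round 1 — app-a at 80 > 70; edge-1 at 190 > 150. app-a, edge-1 crash.
  app-a sheds 80 req/s to app-b, edge-2, queue-2, search-2: 20 each.
    app-b: 40+20 = 60 ≤ 100
    edge-2: 100+20 = 120 ≤ 140
    queue-2: 140+20 = 160 ≤ 160
    search-2: 50+20 = 70 ≤ 140
  edge-1 sheds 190 req/s to lb-2, queue-2: 95 each.
    lb-2: 50+95 = 145 > 120
    queue-2: 160+95 = 255 > 160
Round 2 — lb-2, queue-2 crash.
  lb-2 sheds 145 req/s: no online neighbours, lost.
  queue-2 sheds 255 req/s: no online neighbours, lost.
No further crashes.

app-b, edge-2, queue-1, search-2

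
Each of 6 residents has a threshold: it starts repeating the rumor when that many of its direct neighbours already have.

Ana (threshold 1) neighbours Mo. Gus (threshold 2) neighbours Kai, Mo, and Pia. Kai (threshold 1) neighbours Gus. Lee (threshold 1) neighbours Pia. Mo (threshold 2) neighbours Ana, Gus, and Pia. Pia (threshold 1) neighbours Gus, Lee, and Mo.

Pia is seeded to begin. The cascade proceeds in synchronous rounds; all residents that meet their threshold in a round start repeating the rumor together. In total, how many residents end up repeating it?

2

Round 1 — Pia starts repeating the rumor (initial).
Round 2 — checking thresholds:
  Gus: 1 of 3 neighbours < 2, below threshold.
  Lee: 1 of 1 neighbours ≥ 1, starts repeating the rumor.
  Mo: 1 of 3 neighbours < 2, below threshold.
Round 3 — no new spreads; cascade stops.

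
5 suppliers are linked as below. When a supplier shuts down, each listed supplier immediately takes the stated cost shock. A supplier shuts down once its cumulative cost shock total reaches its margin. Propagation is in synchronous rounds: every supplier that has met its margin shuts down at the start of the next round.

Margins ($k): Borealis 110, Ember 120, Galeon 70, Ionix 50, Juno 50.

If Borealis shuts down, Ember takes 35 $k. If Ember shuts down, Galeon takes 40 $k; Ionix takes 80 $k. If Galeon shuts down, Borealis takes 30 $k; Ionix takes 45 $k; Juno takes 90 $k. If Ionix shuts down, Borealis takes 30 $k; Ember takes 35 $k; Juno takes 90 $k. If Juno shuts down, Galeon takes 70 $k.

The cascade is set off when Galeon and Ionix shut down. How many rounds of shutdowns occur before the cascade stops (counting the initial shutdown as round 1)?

2

Round 1 — Galeon, Ionix shut down (initial).
  Borealis: +30+30 → 60 < 110
  Ember: +35 → 35 < 120
  Juno: +90+90 → 180 ≥ 50
Round 2 — Juno shuts down.
No further shutdowns.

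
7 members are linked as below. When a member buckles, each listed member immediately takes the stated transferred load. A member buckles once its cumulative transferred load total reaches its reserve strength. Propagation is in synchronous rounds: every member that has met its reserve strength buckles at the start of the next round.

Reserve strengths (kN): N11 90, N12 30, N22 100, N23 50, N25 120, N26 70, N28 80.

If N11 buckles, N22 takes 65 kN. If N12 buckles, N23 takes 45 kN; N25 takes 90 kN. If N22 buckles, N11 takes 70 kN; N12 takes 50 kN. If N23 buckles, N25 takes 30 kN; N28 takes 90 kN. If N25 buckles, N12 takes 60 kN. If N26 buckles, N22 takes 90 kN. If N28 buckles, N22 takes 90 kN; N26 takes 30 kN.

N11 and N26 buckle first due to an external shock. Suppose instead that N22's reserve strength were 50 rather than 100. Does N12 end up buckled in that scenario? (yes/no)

yes

With N22's reserve strength at 50:
Round 1 — N11, N26 buckle (initial).
  N22: +65+90 → 155 ≥ 50
Round 2 — N22 buckles.
  N12: +50 → 50 ≥ 30
Round 3 — N12 buckles.
  N23: +45 → 45 < 50
  N25: +90 → 90 < 120
No further bucklings.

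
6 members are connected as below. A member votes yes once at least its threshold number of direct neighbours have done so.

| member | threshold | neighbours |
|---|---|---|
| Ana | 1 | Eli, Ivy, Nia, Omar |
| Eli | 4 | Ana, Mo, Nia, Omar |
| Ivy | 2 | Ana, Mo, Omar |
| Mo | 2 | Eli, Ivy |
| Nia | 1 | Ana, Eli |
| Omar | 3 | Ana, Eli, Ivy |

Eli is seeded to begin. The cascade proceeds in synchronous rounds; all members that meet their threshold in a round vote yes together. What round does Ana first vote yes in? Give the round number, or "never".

Round 1 — Eli votes yes (initial).
Round 2 — checking thresholds:
  Ana: 1 of 4 neighbours ≥ 1, votes yes.
  Mo: 1 of 2 neighbours < 2, not yet.
  Nia: 1 of 2 neighbours ≥ 1, votes yes.
  Omar: 1 of 3 neighbours < 3, not yet.
Round 3 — no new yes votes; cascade stops.

2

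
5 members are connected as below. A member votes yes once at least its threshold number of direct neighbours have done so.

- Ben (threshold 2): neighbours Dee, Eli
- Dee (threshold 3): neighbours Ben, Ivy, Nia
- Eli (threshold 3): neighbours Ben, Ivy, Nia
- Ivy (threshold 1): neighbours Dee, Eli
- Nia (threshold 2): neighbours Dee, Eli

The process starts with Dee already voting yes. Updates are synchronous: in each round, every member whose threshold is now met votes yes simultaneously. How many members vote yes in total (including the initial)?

Round 1 — Dee votes yes (initial).
Round 2 — checking thresholds:
  Ben: 1 of 2 neighbours < 2, below threshold.
  Ivy: 1 of 2 neighbours ≥ 1, votes yes.
  Nia: 1 of 2 neighbours < 2, below threshold.
Round 3 — no new yes votes; cascade stops.

2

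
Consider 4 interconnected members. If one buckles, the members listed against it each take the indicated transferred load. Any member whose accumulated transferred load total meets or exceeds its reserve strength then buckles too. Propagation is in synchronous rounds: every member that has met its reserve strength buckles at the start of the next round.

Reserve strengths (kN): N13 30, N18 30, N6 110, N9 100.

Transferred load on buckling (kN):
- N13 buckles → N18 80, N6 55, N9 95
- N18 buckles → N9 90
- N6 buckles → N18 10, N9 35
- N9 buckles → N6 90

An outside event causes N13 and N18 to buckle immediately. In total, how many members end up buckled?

Round 1 — N13, N18 buckle (initial).
  N6: +55 → 55 < 110
  N9: +95+90 → 185 ≥ 100
Round 2 — N9 buckles.
  N6: +90 → 145 ≥ 110
Round 3 — N6 buckles.
No further bucklings.

4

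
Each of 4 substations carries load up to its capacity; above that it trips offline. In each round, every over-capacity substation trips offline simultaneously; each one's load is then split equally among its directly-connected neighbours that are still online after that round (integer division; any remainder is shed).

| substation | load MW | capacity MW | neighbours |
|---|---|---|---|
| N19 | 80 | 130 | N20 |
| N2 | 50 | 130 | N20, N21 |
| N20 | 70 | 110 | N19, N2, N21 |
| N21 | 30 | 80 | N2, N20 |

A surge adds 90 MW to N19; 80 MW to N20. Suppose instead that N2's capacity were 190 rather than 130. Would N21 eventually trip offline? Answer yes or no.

yes

With N2's capacity at 190:
Round 1 — N19 at 170 > 130; N20 at 150 > 110. N19, N20 trip offline.
  N19 sheds 170 MW: no online neighbours, lost.
  N20 sheds 150 MW to N2, N21: 75 each.
    N2: 50+75 = 125 ≤ 190
    N21: 30+75 = 105 > 80
Round 2 — N21 trips offline.
  N21 sheds 105 MW to N2: 105 each.
    N2: 125+105 = 230 > 190
Round 3 — N2 trips offline.
  N2 sheds 230 MW: no online neighbours, lost.
No further trips.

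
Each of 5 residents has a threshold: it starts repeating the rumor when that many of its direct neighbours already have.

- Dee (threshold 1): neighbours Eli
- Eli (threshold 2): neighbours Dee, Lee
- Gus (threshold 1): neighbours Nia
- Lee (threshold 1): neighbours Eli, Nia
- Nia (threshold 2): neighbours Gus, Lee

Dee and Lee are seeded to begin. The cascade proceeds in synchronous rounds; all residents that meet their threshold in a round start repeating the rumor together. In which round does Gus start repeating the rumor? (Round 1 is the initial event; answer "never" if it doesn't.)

Round 1 — Dee, Lee start repeating the rumor (initial).
Round 2 — checking thresholds:
  Eli: 2 of 2 neighbours ≥ 2, starts repeating the rumor.
  Nia: 1 of 2 neighbours < 2, below threshold.
Round 3 — no new spreads; cascade stops.

never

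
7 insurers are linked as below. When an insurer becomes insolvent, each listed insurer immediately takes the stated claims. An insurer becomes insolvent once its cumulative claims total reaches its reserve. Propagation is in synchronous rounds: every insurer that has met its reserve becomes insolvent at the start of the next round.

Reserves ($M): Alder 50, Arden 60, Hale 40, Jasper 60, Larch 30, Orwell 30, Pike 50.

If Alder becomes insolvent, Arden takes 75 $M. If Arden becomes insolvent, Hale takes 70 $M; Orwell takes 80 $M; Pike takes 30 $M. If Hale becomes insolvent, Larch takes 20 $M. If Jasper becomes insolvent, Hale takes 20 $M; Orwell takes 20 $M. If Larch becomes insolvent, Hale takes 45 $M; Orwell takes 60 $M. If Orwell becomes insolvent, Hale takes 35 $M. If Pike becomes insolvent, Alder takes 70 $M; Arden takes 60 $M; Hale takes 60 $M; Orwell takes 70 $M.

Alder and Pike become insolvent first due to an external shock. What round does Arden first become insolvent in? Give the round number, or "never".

2

Round 1 — Alder, Pike become insolvent (initial).
  Arden: +75+60 → 135 ≥ 60
  Hale: +60 → 60 ≥ 40
  Orwell: +70 → 70 ≥ 30
Round 2 — Arden, Hale, Orwell become insolvent.
  Larch: +20 → 20 < 30
No further insolvencies.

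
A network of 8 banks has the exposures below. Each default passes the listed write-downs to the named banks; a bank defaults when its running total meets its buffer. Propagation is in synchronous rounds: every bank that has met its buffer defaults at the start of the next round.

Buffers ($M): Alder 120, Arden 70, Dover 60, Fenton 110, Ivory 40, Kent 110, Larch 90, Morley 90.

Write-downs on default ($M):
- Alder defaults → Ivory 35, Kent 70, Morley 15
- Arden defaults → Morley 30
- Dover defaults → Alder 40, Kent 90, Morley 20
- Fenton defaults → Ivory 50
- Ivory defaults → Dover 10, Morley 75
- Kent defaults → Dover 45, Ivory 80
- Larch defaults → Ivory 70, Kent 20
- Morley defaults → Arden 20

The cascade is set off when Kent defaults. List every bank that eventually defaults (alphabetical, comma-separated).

Ivory, Kent

Round 1 — Kent defaults (initial).
  Dover: +45 → 45 < 60
  Ivory: +80 → 80 ≥ 40
Round 2 — Ivory defaults.
  Dover: +10 → 55 < 60
  Morley: +75 → 75 < 90
No further defaults.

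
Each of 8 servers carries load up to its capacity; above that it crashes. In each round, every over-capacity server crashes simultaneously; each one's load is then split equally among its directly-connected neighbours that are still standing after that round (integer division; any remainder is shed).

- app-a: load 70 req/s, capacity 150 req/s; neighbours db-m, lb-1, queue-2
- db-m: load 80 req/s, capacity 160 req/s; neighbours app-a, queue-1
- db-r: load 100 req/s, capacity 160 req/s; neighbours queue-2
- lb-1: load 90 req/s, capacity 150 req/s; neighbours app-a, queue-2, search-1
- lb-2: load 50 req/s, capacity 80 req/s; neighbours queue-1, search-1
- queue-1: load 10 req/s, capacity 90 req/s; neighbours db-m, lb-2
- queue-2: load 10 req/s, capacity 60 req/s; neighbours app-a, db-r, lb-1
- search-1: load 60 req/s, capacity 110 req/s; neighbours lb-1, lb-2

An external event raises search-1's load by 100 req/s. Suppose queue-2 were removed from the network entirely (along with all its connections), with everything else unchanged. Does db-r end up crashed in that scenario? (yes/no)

With queue-2 removed:
Round 1 — search-1 at 160 > 110. search-1 crashes.
  search-1 sheds 160 req/s to lb-1, lb-2: 80 each.
    lb-1: 90+80 = 170 > 150
    lb-2: 50+80 = 130 > 80
Round 2 — lb-1, lb-2 crash.
  lb-1 sheds 170 req/s to app-a: 170 each.
    app-a: 70+170 = 240 > 150
  lb-2 sheds 130 req/s to queue-1: 130 each.
    queue-1: 10+130 = 140 > 90
Round 3 — app-a, queue-1 crash.
  app-a sheds 240 req/s to db-m: 240 each.
    db-m: 80+240 = 320 > 160
  queue-1 sheds 140 req/s to db-m: 140 each.
    db-m: 320+140 = 460 > 160
Round 4 — db-m crashes.
  db-m sheds 460 req/s: no online neighbours, lost.
No further crashes.

no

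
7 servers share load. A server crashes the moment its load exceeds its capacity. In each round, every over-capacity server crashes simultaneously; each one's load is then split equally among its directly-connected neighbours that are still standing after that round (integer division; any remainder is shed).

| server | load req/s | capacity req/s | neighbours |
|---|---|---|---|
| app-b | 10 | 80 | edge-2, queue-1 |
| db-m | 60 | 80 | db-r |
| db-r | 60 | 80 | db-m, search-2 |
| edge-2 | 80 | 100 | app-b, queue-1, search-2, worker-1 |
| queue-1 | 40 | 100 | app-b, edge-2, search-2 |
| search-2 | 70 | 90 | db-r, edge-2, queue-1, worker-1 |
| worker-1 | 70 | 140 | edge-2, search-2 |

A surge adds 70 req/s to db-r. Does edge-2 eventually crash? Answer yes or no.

Round 1 — db-r at 130 > 80. db-r crashes.
  db-r sheds 130 req/s to db-m, search-2: 65 each.
    db-m: 60+65 = 125 > 80
    search-2: 70+65 = 135 > 90
Round 2 — db-m, search-2 crash.
  db-m sheds 125 req/s: no online neighbours, lost.
  search-2 sheds 135 req/s to edge-2, queue-1, worker-1: 45 each.
    edge-2: 80+45 = 125 > 100
    queue-1: 40+45 = 85 ≤ 100
    worker-1: 70+45 = 115 ≤ 140
Round 3 — edge-2 crashes.
  edge-2 sheds 125 req/s to app-b, queue-1, worker-1: 41 each (2 lost).
    app-b: 10+41 = 51 ≤ 80
    queue-1: 85+41 = 126 > 100
    worker-1: 115+41 = 156 > 140
Round 4 — queue-1, worker-1 crash.
  queue-1 sheds 126 req/s to app-b: 126 each.
    app-b: 51+126 = 177 > 80
  worker-1 sheds 156 req/s: no online neighbours, lost.
Round 5 — app-b crashes.
  app-b sheds 177 req/s: no online neighbours, lost.
No further crashes.

yes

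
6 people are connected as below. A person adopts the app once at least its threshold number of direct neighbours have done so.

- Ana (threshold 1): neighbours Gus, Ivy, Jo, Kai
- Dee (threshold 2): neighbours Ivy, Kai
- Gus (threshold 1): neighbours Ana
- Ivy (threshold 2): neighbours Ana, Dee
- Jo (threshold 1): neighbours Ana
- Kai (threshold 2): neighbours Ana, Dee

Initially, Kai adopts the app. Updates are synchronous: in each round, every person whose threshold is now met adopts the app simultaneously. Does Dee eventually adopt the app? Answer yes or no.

no

Round 1 — Kai adopts the app (initial).
Round 2 — checking thresholds:
  Ana: 1 of 4 neighbours ≥ 1, adopts the app.
  Dee: 1 of 2 neighbours < 2, holds.
Round 3 — checking thresholds:
  Dee: 1 of 2 neighbours < 2, holds.
  Gus: 1 of 1 neighbours ≥ 1, adopts the app.
  Ivy: 1 of 2 neighbours < 2, holds.
  Jo: 1 of 1 neighbours ≥ 1, adopts the app.
Round 4 — no new adoptions; cascade stops.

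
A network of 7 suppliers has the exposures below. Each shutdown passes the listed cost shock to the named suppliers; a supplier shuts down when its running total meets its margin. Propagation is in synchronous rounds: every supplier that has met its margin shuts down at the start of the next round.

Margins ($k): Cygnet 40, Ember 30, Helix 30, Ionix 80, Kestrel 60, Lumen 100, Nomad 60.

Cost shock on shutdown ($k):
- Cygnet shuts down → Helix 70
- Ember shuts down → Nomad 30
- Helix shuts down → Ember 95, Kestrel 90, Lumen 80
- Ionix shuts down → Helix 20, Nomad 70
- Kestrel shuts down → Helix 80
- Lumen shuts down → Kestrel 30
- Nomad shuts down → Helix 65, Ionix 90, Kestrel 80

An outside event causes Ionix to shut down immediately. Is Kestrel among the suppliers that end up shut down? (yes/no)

yes

Round 1 — Ionix shuts down (initial).
  Helix: +20 → 20 < 30
  Nomad: +70 → 70 ≥ 60
Round 2 — Nomad shuts down.
  Helix: +65 → 85 ≥ 30
  Kestrel: +80 → 80 ≥ 60
Round 3 — Helix, Kestrel shut down.
  Ember: +95 → 95 ≥ 30
  Lumen: +80 → 80 < 100
Round 4 — Ember shuts down.
No further shutdowns.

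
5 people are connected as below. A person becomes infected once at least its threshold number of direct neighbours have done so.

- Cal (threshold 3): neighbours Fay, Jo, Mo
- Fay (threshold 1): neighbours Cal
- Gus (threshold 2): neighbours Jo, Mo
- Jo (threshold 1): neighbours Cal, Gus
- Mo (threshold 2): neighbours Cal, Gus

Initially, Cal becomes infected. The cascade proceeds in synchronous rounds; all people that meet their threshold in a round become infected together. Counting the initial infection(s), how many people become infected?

Round 1 — Cal becomes infected (initial).
Round 2 — checking thresholds:
  Fay: 1 of 1 neighbours ≥ 1, becomes infected.
  Jo: 1 of 2 neighbours ≥ 1, becomes infected.
  Mo: 1 of 2 neighbours < 2, not yet.
Round 3 — no new infections; cascade stops.

3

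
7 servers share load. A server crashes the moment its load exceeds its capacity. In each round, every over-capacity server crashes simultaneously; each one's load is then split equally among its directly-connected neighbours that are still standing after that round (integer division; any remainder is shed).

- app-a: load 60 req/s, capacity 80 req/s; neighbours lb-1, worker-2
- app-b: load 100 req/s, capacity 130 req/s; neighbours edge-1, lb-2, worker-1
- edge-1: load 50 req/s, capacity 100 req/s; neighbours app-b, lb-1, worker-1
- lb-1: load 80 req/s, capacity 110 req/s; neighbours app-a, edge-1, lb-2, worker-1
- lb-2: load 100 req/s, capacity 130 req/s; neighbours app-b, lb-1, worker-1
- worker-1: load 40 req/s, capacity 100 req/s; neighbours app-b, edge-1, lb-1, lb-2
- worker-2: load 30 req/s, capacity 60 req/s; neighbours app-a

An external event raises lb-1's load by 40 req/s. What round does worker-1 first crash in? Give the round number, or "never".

Round 1 — lb-1 at 120 > 110. lb-1 crashes.
  lb-1 sheds 120 req/s to app-a, edge-1, lb-2, worker-1: 30 each.
    app-a: 60+30 = 90 > 80
    edge-1: 50+30 = 80 ≤ 100
    lb-2: 100+30 = 130 ≤ 130
    worker-1: 40+30 = 70 ≤ 100
Round 2 — app-a crashes.
  app-a sheds 90 req/s to worker-2: 90 each.
    worker-2: 30+90 = 120 > 60
Round 3 — worker-2 crashes.
  worker-2 sheds 120 req/s: no online neighbours, lost.
No further crashes.

never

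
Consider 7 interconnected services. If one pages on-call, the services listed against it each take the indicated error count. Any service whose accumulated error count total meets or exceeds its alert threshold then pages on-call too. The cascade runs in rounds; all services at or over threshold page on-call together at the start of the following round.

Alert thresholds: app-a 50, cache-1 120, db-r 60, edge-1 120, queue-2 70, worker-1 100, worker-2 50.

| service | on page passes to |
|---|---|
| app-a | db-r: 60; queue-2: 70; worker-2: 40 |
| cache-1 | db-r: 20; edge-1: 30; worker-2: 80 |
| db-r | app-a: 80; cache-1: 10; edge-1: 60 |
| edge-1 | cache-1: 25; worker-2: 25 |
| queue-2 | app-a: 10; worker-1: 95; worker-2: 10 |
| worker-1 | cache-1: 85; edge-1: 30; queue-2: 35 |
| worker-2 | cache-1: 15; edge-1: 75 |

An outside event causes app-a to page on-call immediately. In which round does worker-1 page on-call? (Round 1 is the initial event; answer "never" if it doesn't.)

never

Round 1 — app-a pages on-call (initial).
  db-r: +60 → 60 ≥ 60
  queue-2: +70 → 70 ≥ 70
  worker-2: +40 → 40 < 50
Round 2 — db-r, queue-2 page on-call.
  cache-1: +10 → 10 < 120
  edge-1: +60 → 60 < 120
  worker-1: +95 → 95 < 100
  worker-2: +10 → 50 ≥ 50
Round 3 — worker-2 pages on-call.
  cache-1: +15 → 25 < 120
  edge-1: +75 → 135 ≥ 120
Round 4 — edge-1 pages on-call.
  cache-1: +25 → 50 < 120
No further pages.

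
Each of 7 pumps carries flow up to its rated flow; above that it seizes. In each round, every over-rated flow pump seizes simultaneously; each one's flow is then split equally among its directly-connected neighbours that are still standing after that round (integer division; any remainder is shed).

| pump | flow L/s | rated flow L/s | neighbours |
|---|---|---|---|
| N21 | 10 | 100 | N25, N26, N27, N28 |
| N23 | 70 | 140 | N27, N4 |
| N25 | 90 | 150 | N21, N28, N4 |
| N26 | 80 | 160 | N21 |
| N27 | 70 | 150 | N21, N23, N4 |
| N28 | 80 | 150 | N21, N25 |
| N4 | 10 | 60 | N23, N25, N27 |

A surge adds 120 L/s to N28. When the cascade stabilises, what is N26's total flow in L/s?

Round 1 — N28 at 200 > 150. N28 seizes.
  N28 sheds 200 L/s to N21, N25: 100 each.
    N21: 10+100 = 110 > 100
    N25: 90+100 = 190 > 150
Round 2 — N21, N25 seize.
  N21 sheds 110 L/s to N26, N27: 55 each.
    N26: 80+55 = 135 ≤ 160
    N27: 70+55 = 125 ≤ 150
  N25 sheds 190 L/s to N4: 190 each.
    N4: 10+190 = 200 > 60
Round 3 — N4 seizes.
  N4 sheds 200 L/s to N23, N27: 100 each.
    N23: 70+100 = 170 > 140
    N27: 125+100 = 225 > 150
Round 4 — N23, N27 seize.
  N23 sheds 170 L/s: no online neighbours, lost.
  N27 sheds 225 L/s: no online neighbours, lost.
No further seizures.

135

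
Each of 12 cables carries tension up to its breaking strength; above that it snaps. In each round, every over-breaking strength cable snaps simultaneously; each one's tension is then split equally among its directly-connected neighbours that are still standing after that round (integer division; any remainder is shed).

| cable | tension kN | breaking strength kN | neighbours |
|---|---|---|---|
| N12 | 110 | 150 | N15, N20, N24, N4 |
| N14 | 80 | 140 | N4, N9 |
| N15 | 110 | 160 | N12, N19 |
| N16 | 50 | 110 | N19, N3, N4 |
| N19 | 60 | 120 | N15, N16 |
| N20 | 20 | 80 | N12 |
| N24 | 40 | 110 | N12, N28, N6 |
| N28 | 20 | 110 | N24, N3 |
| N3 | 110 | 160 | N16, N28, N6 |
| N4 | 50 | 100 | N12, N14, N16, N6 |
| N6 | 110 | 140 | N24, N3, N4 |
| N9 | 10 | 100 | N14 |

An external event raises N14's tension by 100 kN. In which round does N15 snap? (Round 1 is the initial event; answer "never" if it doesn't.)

Round 1 — N14 at 180 > 140. N14 snaps.
  N14 sheds 180 kN to N4, N9: 90 each.
    N4: 50+90 = 140 > 100
    N9: 10+90 = 100 ≤ 100
Round 2 — N4 snaps.
  N4 sheds 140 kN to N12, N16, N6: 46 each (2 lost).
    N12: 110+46 = 156 > 150
    N16: 50+46 = 96 ≤ 110
    N6: 110+46 = 156 > 140
Round 3 — N12, N6 snap.
  N12 sheds 156 kN to N15, N20, N24: 52 each.
    N15: 110+52 = 162 > 160
    N20: 20+52 = 72 ≤ 80
    N24: 40+52 = 92 ≤ 110
  N6 sheds 156 kN to N24, N3: 78 each.
    N24: 92+78 = 170 > 110
    N3: 110+78 = 188 > 160
Round 4 — N15, N24, N3 snap.
  N15 sheds 162 kN to N19: 162 each.
    N19: 60+162 = 222 > 120
  N24 sheds 170 kN to N28: 170 each.
    N28: 20+170 = 190 > 110
  N3 sheds 188 kN to N16, N28: 94 each.
    N16: 96+94 = 190 > 110
    N28: 190+94 = 284 > 110
Round 5 — N16, N19, N28 snap.
  N16 sheds 190 kN: no online neighbours, lost.
  N19 sheds 222 kN: no online neighbours, lost.
  N28 sheds 284 kN: no online neighbours, lost.
No further breaks.

4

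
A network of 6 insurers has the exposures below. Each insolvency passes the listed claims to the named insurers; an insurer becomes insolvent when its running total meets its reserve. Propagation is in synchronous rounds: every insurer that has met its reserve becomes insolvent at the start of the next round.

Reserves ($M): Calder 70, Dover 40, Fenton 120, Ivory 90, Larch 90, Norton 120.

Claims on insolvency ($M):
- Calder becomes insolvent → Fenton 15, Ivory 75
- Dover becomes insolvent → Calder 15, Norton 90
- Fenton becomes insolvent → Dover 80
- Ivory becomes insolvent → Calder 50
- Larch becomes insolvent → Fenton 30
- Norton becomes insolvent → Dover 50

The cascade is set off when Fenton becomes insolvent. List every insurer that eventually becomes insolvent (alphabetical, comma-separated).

Dover, Fenton

Round 1 — Fenton becomes insolvent (initial).
  Dover: +80 → 80 ≥ 40
Round 2 — Dover becomes insolvent.
  Calder: +15 → 15 < 70
  Norton: +90 → 90 < 120
No further insolvencies.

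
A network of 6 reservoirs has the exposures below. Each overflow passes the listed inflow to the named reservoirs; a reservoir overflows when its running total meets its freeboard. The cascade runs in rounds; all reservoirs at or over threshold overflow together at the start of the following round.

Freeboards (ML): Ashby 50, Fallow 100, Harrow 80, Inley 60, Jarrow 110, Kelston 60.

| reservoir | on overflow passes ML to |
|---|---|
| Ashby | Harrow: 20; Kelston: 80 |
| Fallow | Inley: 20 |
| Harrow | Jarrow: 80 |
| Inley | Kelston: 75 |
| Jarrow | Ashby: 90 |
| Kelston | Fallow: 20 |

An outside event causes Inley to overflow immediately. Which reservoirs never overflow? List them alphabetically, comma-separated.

Ashby, Fallow, Harrow, Jarrow

Round 1 — Inley overflows (initial).
  Kelston: +75 → 75 ≥ 60
Round 2 — Kelston overflows.
  Fallow: +20 → 20 < 100
No further overflows.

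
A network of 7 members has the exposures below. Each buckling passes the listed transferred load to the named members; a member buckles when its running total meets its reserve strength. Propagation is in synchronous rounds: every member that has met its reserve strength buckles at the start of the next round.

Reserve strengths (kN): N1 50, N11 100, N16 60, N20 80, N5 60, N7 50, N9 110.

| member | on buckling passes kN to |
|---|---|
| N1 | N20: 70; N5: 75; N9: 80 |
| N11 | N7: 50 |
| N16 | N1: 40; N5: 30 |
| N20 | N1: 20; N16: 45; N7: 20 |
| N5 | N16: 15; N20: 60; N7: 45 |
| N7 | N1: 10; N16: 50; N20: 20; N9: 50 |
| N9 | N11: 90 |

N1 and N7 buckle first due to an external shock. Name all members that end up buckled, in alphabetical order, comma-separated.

N1, N16, N20, N5, N7, N9

Round 1 — N1, N7 buckle (initial).
  N16: +50 → 50 < 60
  N20: +70+20 → 90 ≥ 80
  N5: +75 → 75 ≥ 60
  N9: +80+50 → 130 ≥ 110
Round 2 — N20, N5, N9 buckle.
  N11: +90 → 90 < 100
  N16: +45+15 → 110 ≥ 60
Round 3 — N16 buckles.
No further bucklings.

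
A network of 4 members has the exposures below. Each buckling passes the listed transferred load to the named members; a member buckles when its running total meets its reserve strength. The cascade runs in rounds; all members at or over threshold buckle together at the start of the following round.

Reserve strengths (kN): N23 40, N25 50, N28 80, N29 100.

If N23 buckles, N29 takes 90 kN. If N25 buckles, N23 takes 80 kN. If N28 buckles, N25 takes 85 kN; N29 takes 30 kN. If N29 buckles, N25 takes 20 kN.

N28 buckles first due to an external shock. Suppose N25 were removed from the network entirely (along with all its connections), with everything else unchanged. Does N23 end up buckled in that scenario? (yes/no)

With N25 removed:
Round 1 — N28 buckles (initial).
  N29: +30 → 30 < 100
No further bucklings.

no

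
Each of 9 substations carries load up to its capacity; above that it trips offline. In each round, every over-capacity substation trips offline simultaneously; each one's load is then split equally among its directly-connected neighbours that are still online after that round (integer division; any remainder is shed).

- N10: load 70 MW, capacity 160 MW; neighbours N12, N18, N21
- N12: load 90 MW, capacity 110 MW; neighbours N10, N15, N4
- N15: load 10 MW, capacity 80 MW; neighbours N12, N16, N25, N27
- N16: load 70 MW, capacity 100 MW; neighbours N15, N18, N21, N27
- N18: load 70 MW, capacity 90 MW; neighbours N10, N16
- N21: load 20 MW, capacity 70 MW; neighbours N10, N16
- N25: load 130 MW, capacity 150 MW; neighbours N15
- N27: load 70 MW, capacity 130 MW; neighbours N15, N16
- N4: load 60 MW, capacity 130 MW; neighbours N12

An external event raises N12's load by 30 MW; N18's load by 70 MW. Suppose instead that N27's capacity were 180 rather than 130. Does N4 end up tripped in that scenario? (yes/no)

no

With N27's capacity at 180:
Round 1 — N12 at 120 > 110; N18 at 140 > 90. N12, N18 trip offline.
  N12 sheds 120 MW to N10, N15, N4: 40 each.
    N10: 70+40 = 110 ≤ 160
    N15: 10+40 = 50 ≤ 80
    N4: 60+40 = 100 ≤ 130
  N18 sheds 140 MW to N10, N16: 70 each.
    N10: 110+70 = 180 > 160
    N16: 70+70 = 140 > 100
Round 2 — N10, N16 trip offline.
  N10 sheds 180 MW to N21: 180 each.
    N21: 20+180 = 200 > 70
  N16 sheds 140 MW to N15, N21, N27: 46 each (2 lost).
    N15: 50+46 = 96 > 80
    N21: 200+46 = 246 > 70
    N27: 70+46 = 116 ≤ 180
Round 3 — N15, N21 trip offline.
  N15 sheds 96 MW to N25, N27: 48 each.
    N25: 130+48 = 178 > 150
    N27: 116+48 = 164 ≤ 180
  N21 sheds 246 MW: no online neighbours, lost.
Round 4 — N25 trips offline.
  N25 sheds 178 MW: no online neighbours, lost.
No further trips.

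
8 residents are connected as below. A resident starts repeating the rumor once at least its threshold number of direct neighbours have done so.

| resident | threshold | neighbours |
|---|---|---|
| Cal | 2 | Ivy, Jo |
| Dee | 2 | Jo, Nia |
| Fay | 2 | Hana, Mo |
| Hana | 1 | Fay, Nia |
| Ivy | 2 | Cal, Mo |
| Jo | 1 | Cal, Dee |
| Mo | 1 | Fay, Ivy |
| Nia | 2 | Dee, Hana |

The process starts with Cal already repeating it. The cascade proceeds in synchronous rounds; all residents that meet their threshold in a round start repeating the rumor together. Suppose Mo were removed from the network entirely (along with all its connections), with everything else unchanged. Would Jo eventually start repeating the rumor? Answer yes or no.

With Mo removed:
Round 1 — Cal starts repeating the rumor (initial).
Round 2 — checking thresholds:
  Ivy: 1 of 1 neighbours < 2, below threshold.
  Jo: 1 of 2 neighbours ≥ 1, starts repeating the rumor.
Round 3 — no new spreads; cascade stops.

yes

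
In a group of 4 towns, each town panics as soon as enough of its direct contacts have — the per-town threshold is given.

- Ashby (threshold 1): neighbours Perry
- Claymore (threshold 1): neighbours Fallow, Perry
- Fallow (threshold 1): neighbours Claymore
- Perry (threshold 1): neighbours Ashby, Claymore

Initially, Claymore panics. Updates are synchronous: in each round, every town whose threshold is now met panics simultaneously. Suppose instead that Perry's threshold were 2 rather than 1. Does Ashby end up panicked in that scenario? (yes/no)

With Perry's threshold at 2:
Round 1 — Claymore panics (initial).
Round 2 — checking thresholds:
  Fallow: 1 of 1 neighbours ≥ 1, panics.
  Perry: 1 of 2 neighbours < 2, below threshold.
Round 3 — no new panics; cascade stops.

no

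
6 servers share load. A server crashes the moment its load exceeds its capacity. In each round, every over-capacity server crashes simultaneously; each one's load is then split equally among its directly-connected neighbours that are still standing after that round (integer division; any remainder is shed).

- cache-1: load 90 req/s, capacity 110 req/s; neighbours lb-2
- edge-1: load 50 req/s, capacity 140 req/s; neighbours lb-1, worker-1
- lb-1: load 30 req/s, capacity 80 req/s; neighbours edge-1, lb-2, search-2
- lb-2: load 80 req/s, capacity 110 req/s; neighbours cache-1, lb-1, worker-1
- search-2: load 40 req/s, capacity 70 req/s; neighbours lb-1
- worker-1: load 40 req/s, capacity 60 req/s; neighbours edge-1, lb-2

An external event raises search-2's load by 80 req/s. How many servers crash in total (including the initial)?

Round 1 — search-2 at 120 > 70. search-2 crashes.
  search-2 sheds 120 req/s to lb-1: 120 each.
    lb-1: 30+120 = 150 > 80
Round 2 — lb-1 crashes.
  lb-1 sheds 150 req/s to edge-1, lb-2: 75 each.
    edge-1: 50+75 = 125 ≤ 140
    lb-2: 80+75 = 155 > 110
Round 3 — lb-2 crashes.
  lb-2 sheds 155 req/s to cache-1, worker-1: 77 each (1 lost).
    cache-1: 90+77 = 167 > 110
    worker-1: 40+77 = 117 > 60
Round 4 — cache-1, worker-1 crash.
  cache-1 sheds 167 req/s: no online neighbours, lost.
  worker-1 sheds 117 req/s to edge-1: 117 each.
    edge-1: 125+117 = 242 > 140
Round 5 — edge-1 crashes.
  edge-1 sheds 242 req/s: no online neighbours, lost.
No further crashes.

6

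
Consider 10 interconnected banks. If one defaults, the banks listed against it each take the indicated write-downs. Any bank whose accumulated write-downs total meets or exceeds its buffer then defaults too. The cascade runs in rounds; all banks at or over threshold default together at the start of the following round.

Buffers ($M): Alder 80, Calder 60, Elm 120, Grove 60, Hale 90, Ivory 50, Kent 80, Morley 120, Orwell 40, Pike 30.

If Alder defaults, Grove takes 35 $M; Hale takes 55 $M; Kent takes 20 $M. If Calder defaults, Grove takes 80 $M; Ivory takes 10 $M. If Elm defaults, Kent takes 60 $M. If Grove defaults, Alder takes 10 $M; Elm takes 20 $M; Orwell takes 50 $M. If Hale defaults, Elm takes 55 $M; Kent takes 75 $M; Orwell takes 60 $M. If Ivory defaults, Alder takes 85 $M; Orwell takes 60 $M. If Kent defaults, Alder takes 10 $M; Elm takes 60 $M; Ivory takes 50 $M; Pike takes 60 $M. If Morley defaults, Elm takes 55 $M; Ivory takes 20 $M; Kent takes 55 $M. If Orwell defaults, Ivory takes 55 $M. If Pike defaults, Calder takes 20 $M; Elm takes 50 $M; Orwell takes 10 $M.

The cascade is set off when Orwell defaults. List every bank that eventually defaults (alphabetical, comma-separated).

Round 1 — Orwell defaults (initial).
  Ivory: +55 → 55 ≥ 50
Round 2 — Ivory defaults.
  Alder: +85 → 85 ≥ 80
Round 3 — Alder defaults.
  Grove: +35 → 35 < 60
  Hale: +55 → 55 < 90
  Kent: +20 → 20 < 80
No further defaults.

Alder, Ivory, Orwell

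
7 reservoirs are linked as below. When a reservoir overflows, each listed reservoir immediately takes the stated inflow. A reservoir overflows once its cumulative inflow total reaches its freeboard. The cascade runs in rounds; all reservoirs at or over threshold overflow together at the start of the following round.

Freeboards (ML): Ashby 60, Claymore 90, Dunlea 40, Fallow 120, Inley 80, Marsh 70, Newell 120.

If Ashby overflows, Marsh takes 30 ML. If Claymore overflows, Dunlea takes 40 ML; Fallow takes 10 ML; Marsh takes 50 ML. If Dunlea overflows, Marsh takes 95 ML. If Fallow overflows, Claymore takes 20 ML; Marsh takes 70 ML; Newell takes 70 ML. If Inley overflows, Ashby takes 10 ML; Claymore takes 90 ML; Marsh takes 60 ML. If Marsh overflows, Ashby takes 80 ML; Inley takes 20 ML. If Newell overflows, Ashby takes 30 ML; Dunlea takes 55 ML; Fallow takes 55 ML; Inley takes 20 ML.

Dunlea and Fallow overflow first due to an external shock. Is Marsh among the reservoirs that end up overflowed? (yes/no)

Round 1 — Dunlea, Fallow overflow (initial).
  Claymore: +20 → 20 < 90
  Marsh: +95+70 → 165 ≥ 70
  Newell: +70 → 70 < 120
Round 2 — Marsh overflows.
  Ashby: +80 → 80 ≥ 60
  Inley: +20 → 20 < 80
Round 3 — Ashby overflows.
No further overflows.

yes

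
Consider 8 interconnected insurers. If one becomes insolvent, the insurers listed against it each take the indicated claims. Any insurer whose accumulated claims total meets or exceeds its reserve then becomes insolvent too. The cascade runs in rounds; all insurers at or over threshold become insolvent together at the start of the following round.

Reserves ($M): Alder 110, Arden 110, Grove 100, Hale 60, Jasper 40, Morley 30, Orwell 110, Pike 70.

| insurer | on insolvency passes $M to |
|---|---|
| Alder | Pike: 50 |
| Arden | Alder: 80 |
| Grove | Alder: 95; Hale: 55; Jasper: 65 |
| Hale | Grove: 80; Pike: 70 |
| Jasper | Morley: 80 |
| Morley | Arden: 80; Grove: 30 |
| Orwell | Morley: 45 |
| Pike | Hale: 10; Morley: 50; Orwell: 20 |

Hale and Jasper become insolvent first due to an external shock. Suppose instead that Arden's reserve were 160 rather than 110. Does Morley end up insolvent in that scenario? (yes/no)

With Arden's reserve at 160:
Round 1 — Hale, Jasper become insolvent (initial).
  Grove: +80 → 80 < 100
  Morley: +80 → 80 ≥ 30
  Pike: +70 → 70 ≥ 70
Round 2 — Morley, Pike become insolvent.
  Arden: +80 → 80 < 160
  Grove: +30 → 110 ≥ 100
  Orwell: +20 → 20 < 110
Round 3 — Grove becomes insolvent.
  Alder: +95 → 95 < 110
No further insolvencies.

yes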